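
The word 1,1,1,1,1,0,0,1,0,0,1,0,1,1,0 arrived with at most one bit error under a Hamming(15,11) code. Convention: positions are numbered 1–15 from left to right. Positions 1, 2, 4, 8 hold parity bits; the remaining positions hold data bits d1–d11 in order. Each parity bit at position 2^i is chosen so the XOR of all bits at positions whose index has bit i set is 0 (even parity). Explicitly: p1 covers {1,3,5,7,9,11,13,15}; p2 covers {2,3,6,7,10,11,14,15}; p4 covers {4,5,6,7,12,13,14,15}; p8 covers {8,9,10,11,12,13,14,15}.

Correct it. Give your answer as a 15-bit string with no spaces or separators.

s1 (pos 1,3,5,7,9,11,13,15): 1⊕1⊕1⊕0⊕0⊕1⊕1⊕0 = 1
s2 (pos 2,3,6,7,10,11,14,15): 1⊕1⊕0⊕0⊕0⊕1⊕1⊕0 = 0
s4 (pos 4,5,6,7,12,13,14,15): 1⊕1⊕0⊕0⊕0⊕1⊕1⊕0 = 0
s8 (pos 8,9,10,11,12,13,14,15): 1⊕0⊕0⊕1⊕0⊕1⊕1⊕0 = 0
Syndrome s8…s1 = 0001 → error at position 1.
Flip position 1: 111110010010110 → 011110010010110

011110010010110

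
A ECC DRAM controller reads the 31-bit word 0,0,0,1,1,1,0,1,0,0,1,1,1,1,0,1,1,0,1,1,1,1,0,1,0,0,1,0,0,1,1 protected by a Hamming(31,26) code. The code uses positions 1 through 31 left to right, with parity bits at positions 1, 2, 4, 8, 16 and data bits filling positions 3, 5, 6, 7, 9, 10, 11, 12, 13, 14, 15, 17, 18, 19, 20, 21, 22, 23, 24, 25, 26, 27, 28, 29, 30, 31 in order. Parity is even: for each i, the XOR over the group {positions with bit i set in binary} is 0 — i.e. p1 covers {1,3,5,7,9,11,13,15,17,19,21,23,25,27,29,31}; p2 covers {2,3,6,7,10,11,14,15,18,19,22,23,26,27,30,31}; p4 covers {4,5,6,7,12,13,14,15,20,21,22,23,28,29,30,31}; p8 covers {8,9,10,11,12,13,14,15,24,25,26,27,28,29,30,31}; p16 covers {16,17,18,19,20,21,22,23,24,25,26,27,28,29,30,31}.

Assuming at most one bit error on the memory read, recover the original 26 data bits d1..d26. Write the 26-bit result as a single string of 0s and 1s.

s1 (pos 1,3,5,7,9,11,13,15,17,19,21,23,25,27,29,31): 0⊕0⊕1⊕0⊕0⊕1⊕1⊕0⊕1⊕1⊕1⊕0⊕0⊕1⊕0⊕1 = 0
s2 (pos 2,3,6,7,10,11,14,15,18,19,22,23,26,27,30,31): 0⊕0⊕1⊕0⊕0⊕1⊕1⊕0⊕0⊕1⊕1⊕0⊕0⊕1⊕1⊕1 = 0
s4 (pos 4,5,6,7,12,13,14,15,20,21,22,23,28,29,30,31): 1⊕1⊕1⊕0⊕1⊕1⊕1⊕0⊕1⊕1⊕1⊕0⊕0⊕0⊕1⊕1 = 1
s8 (pos 8,9,10,11,12,13,14,15,24,25,26,27,28,29,30,31): 1⊕0⊕0⊕1⊕1⊕1⊕1⊕0⊕1⊕0⊕0⊕1⊕0⊕0⊕1⊕1 = 1
s16 (pos 16,17,18,19,20,21,22,23,24,25,26,27,28,29,30,31): 1⊕1⊕0⊕1⊕1⊕1⊕1⊕0⊕1⊕0⊕0⊕1⊕0⊕0⊕1⊕1 = 0
Syndrome s16…s1 = 01100 → error at position 12.
Flip position 12: 0001110100111101101111010010011 → 0001110100101101101111010010011
Read data bits from positions 3,5,6,7,9,10,11,12,13,14,15,17,18,19,20,21,22,23,24,25,26,27,28,29,30,31: 01100010110101111010010011

01100010110101111010010011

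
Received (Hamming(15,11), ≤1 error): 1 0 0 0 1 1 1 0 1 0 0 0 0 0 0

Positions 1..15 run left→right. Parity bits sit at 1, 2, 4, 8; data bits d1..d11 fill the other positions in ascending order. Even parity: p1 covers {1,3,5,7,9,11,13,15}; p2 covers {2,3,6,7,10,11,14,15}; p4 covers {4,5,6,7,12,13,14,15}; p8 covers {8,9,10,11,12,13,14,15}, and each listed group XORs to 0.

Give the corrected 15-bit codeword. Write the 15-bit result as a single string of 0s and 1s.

100011101001000

s1 (pos 1,3,5,7,9,11,13,15): 1⊕0⊕1⊕1⊕1⊕0⊕0⊕0 = 0
s2 (pos 2,3,6,7,10,11,14,15): 0⊕0⊕1⊕1⊕0⊕0⊕0⊕0 = 0
s4 (pos 4,5,6,7,12,13,14,15): 0⊕1⊕1⊕1⊕0⊕0⊕0⊕0 = 1
s8 (pos 8,9,10,11,12,13,14,15): 0⊕1⊕0⊕0⊕0⊕0⊕0⊕0 = 1
Syndrome s8…s1 = 1100 → error at position 12.
Flip position 12: 100011101000000 → 100011101001000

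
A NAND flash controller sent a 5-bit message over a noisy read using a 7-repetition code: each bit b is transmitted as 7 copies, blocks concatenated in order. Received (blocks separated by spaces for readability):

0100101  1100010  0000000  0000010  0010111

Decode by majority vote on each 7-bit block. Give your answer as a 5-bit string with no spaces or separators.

Block 1 (0100101): 3 ones → 0
Block 2 (1100010): 3 ones → 0
Block 3 (0000000): 0 ones → 0
Block 4 (0000010): 1 one → 0
Block 5 (0010111): 4 ones → 1

00001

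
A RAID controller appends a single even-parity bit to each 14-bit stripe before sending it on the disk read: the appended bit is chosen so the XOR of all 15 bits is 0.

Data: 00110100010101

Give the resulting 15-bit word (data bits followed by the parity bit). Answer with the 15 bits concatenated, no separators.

001101000101010

XOR of the 14 data bits: 0⊕0⊕1⊕1⊕0⊕1⊕0⊕0⊕0⊕1⊕0⊕1⊕0⊕1 = 0
Parity bit = 0 (so all 15 bits XOR to 0).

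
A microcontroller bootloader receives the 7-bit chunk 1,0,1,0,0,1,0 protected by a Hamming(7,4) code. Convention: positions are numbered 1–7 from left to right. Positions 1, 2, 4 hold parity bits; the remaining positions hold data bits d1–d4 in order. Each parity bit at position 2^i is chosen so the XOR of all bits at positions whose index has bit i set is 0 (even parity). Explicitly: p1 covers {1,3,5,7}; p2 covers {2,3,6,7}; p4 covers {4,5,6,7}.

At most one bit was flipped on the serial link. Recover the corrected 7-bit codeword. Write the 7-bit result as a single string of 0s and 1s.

s1 (pos 1,3,5,7): 1⊕1⊕0⊕0 = 0
s2 (pos 2,3,6,7): 0⊕1⊕1⊕0 = 0
s4 (pos 4,5,6,7): 0⊕0⊕1⊕0 = 1
Syndrome s4…s1 = 100 → error at position 4.
Flip position 4: 1010010 → 1011010

1011010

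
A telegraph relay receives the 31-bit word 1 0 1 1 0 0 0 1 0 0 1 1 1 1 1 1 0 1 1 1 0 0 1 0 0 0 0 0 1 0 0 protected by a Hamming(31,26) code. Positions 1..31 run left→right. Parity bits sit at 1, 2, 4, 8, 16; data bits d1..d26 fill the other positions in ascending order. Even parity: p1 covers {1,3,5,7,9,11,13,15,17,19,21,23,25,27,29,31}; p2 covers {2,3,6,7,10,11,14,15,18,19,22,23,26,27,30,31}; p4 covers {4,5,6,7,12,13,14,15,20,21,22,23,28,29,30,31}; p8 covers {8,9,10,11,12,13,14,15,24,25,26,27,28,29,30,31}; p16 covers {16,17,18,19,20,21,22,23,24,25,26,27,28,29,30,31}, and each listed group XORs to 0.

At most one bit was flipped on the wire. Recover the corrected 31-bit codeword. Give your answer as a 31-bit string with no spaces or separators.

s1 (pos 1,3,5,7,9,11,13,15,17,19,21,23,25,27,29,31): 1⊕1⊕0⊕0⊕0⊕1⊕1⊕1⊕0⊕1⊕0⊕1⊕0⊕0⊕1⊕0 = 0
s2 (pos 2,3,6,7,10,11,14,15,18,19,22,23,26,27,30,31): 0⊕1⊕0⊕0⊕0⊕1⊕1⊕1⊕1⊕1⊕0⊕1⊕0⊕0⊕0⊕0 = 1
s4 (pos 4,5,6,7,12,13,14,15,20,21,22,23,28,29,30,31): 1⊕0⊕0⊕0⊕1⊕1⊕1⊕1⊕1⊕0⊕0⊕1⊕0⊕1⊕0⊕0 = 0
s8 (pos 8,9,10,11,12,13,14,15,24,25,26,27,28,29,30,31): 1⊕0⊕0⊕1⊕1⊕1⊕1⊕1⊕0⊕0⊕0⊕0⊕0⊕1⊕0⊕0 = 1
s16 (pos 16,17,18,19,20,21,22,23,24,25,26,27,28,29,30,31): 1⊕0⊕1⊕1⊕1⊕0⊕0⊕1⊕0⊕0⊕0⊕0⊕0⊕1⊕0⊕0 = 0
Syndrome s16…s1 = 01010 → error at position 10.
Flip position 10: 1011000100111111011100100000100 → 1011000101111111011100100000100

1011000101111111011100100000100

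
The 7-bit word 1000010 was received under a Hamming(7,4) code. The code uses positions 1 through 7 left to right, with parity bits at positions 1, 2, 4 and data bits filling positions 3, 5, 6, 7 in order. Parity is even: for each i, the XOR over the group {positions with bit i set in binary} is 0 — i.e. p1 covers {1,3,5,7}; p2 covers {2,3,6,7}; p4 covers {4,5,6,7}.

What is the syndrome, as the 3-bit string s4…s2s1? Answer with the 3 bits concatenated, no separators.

s1 (pos 1,3,5,7): 1⊕0⊕0⊕0 = 1
s2 (pos 2,3,6,7): 0⊕0⊕1⊕0 = 1
s4 (pos 4,5,6,7): 0⊕0⊕1⊕0 = 1
Syndrome s4…s1 = 111 → error at position 7.

111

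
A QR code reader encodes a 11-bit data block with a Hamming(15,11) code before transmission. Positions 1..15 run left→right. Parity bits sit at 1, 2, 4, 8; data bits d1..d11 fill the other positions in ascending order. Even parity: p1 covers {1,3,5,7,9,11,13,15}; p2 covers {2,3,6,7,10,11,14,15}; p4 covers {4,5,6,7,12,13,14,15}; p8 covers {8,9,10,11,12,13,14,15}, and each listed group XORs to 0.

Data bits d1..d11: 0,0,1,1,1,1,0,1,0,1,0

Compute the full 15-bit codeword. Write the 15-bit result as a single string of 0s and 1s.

Place data at non-parity positions: p1 p2 0 p4 0 1 1 p8 1 1 0 1 0 1 0
p1 (pos 1,3,5,7,9,11,13,15): XOR of data positions = 0⊕0⊕1⊕1⊕0⊕0⊕0 = 0
p2 (pos 2,3,6,7,10,11,14,15): XOR of data positions = 0⊕1⊕1⊕1⊕0⊕1⊕0 = 0
p4 (pos 4,5,6,7,12,13,14,15): XOR of data positions = 0⊕1⊕1⊕1⊕0⊕1⊕0 = 0
p8 (pos 8,9,10,11,12,13,14,15): XOR of data positions = 1⊕1⊕0⊕1⊕0⊕1⊕0 = 0
Codeword: 000001101101010

000001101101010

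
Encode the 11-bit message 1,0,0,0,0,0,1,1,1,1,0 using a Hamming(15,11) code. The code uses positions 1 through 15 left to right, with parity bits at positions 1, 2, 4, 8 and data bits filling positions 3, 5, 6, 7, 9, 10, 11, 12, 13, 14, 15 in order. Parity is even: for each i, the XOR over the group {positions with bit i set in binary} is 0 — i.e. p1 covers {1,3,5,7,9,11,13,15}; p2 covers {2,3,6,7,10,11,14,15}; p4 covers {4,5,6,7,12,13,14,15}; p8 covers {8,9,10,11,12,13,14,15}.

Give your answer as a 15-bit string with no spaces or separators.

111100000011110

Place data at non-parity positions: p1 p2 1 p4 0 0 0 p8 0 0 1 1 1 1 0
p1 (pos 1,3,5,7,9,11,13,15): XOR of data positions = 1⊕0⊕0⊕0⊕1⊕1⊕0 = 1
p2 (pos 2,3,6,7,10,11,14,15): XOR of data positions = 1⊕0⊕0⊕0⊕1⊕1⊕0 = 1
p4 (pos 4,5,6,7,12,13,14,15): XOR of data positions = 0⊕0⊕0⊕1⊕1⊕1⊕0 = 1
p8 (pos 8,9,10,11,12,13,14,15): XOR of data positions = 0⊕0⊕1⊕1⊕1⊕1⊕0 = 0
Codeword: 111100000011110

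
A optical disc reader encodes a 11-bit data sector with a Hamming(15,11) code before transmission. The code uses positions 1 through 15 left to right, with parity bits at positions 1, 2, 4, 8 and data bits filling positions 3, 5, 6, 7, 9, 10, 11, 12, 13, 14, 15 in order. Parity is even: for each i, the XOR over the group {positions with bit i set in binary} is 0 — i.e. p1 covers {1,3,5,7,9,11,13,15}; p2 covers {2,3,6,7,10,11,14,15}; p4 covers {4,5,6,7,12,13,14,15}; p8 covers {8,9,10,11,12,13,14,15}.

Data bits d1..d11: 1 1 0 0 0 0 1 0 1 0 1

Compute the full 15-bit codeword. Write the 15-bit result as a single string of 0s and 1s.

111110010010101

Place data at non-parity positions: p1 p2 1 p4 1 0 0 p8 0 0 1 0 1 0 1
p1 (pos 1,3,5,7,9,11,13,15): XOR of data positions = 1⊕1⊕0⊕0⊕1⊕1⊕1 = 1
p2 (pos 2,3,6,7,10,11,14,15): XOR of data positions = 1⊕0⊕0⊕0⊕1⊕0⊕1 = 1
p4 (pos 4,5,6,7,12,13,14,15): XOR of data positions = 1⊕0⊕0⊕0⊕1⊕0⊕1 = 1
p8 (pos 8,9,10,11,12,13,14,15): XOR of data positions = 0⊕0⊕1⊕0⊕1⊕0⊕1 = 1
Codeword: 111110010010101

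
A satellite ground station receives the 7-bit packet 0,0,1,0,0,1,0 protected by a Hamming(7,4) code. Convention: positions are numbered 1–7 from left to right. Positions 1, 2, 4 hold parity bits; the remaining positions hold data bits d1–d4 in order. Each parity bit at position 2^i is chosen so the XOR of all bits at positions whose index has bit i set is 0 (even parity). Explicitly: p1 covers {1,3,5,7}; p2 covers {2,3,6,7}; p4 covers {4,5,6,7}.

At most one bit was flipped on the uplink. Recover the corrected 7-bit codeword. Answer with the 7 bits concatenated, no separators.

s1 (pos 1,3,5,7): 0⊕1⊕0⊕0 = 1
s2 (pos 2,3,6,7): 0⊕1⊕1⊕0 = 0
s4 (pos 4,5,6,7): 0⊕0⊕1⊕0 = 1
Syndrome s4…s1 = 101 → error at position 5.
Flip position 5: 0010010 → 0010110

0010110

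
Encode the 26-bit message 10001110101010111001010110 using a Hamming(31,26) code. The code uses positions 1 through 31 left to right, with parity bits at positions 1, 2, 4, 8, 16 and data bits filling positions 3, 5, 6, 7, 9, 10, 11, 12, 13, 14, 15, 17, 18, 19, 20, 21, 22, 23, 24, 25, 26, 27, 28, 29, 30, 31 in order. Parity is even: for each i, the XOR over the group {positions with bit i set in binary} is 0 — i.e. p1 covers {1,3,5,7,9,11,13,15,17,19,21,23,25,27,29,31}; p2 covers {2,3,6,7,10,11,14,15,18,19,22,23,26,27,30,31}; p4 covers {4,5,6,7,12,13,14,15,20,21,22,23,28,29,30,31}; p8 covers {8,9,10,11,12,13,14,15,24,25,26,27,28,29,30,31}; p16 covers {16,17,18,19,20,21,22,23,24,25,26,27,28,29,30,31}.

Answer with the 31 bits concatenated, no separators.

1011000111101010010111001010110

Place data at non-parity positions: p1 p2 1 p4 0 0 0 p8 1 1 1 0 1 0 1 p16 0 1 0 1 1 1 0 0 1 0 1 0 1 1 0
p1 (pos 1,3,5,7,9,11,13,15,17,19,21,23,25,27,29,31): XOR of data positions = 1⊕0⊕0⊕1⊕1⊕1⊕1⊕0⊕0⊕1⊕0⊕1⊕1⊕1⊕0 = 1
p2 (pos 2,3,6,7,10,11,14,15,18,19,22,23,26,27,30,31): XOR of data positions = 1⊕0⊕0⊕1⊕1⊕0⊕1⊕1⊕0⊕1⊕0⊕0⊕1⊕1⊕0 = 0
p4 (pos 4,5,6,7,12,13,14,15,20,21,22,23,28,29,30,31): XOR of data positions = 0⊕0⊕0⊕0⊕1⊕0⊕1⊕1⊕1⊕1⊕0⊕0⊕1⊕1⊕0 = 1
p8 (pos 8,9,10,11,12,13,14,15,24,25,26,27,28,29,30,31): XOR of data positions = 1⊕1⊕1⊕0⊕1⊕0⊕1⊕0⊕1⊕0⊕1⊕0⊕1⊕1⊕0 = 1
p16 (pos 16,17,18,19,20,21,22,23,24,25,26,27,28,29,30,31): XOR of data positions = 0⊕1⊕0⊕1⊕1⊕1⊕0⊕0⊕1⊕0⊕1⊕0⊕1⊕1⊕0 = 0
Codeword: 1011000111101010010111001010110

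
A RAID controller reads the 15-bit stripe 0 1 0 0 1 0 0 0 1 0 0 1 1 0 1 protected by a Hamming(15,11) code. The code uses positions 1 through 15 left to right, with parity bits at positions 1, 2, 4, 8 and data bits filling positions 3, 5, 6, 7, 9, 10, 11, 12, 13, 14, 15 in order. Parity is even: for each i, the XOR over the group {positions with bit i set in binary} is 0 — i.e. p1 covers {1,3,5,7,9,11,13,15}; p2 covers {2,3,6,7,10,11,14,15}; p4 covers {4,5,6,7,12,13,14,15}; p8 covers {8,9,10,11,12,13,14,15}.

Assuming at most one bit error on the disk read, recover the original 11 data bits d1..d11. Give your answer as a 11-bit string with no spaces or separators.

s1 (pos 1,3,5,7,9,11,13,15): 0⊕0⊕1⊕0⊕1⊕0⊕1⊕1 = 0
s2 (pos 2,3,6,7,10,11,14,15): 1⊕0⊕0⊕0⊕0⊕0⊕0⊕1 = 0
s4 (pos 4,5,6,7,12,13,14,15): 0⊕1⊕0⊕0⊕1⊕1⊕0⊕1 = 0
s8 (pos 8,9,10,11,12,13,14,15): 0⊕1⊕0⊕0⊕1⊕1⊕0⊕1 = 0
Syndrome s8…s1 = 0000 → no error.
Read data bits from positions 3,5,6,7,9,10,11,12,13,14,15: 01001001101

01001001101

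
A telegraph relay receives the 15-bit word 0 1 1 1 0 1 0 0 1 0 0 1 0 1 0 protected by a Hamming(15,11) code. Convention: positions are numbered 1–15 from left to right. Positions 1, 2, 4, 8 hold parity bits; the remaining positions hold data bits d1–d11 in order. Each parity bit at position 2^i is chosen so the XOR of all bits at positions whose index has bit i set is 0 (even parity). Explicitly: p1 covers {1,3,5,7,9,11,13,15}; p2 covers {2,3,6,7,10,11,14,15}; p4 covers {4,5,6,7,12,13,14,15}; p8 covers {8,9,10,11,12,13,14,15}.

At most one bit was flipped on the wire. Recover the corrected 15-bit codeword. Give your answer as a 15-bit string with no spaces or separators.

011101011001010

s1 (pos 1,3,5,7,9,11,13,15): 0⊕1⊕0⊕0⊕1⊕0⊕0⊕0 = 0
s2 (pos 2,3,6,7,10,11,14,15): 1⊕1⊕1⊕0⊕0⊕0⊕1⊕0 = 0
s4 (pos 4,5,6,7,12,13,14,15): 1⊕0⊕1⊕0⊕1⊕0⊕1⊕0 = 0
s8 (pos 8,9,10,11,12,13,14,15): 0⊕1⊕0⊕0⊕1⊕0⊕1⊕0 = 1
Syndrome s8…s1 = 1000 → error at position 8.
Flip position 8: 011101001001010 → 011101011001010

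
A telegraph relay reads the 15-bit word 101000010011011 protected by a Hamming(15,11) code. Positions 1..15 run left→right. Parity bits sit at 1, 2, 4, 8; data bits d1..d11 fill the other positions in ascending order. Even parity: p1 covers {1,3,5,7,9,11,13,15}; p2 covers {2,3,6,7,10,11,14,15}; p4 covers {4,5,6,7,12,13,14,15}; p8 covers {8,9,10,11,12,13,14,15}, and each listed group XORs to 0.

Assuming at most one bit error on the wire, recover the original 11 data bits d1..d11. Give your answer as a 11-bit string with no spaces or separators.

s1 (pos 1,3,5,7,9,11,13,15): 1⊕1⊕0⊕0⊕0⊕1⊕0⊕1 = 0
s2 (pos 2,3,6,7,10,11,14,15): 0⊕1⊕0⊕0⊕0⊕1⊕1⊕1 = 0
s4 (pos 4,5,6,7,12,13,14,15): 0⊕0⊕0⊕0⊕1⊕0⊕1⊕1 = 1
s8 (pos 8,9,10,11,12,13,14,15): 1⊕0⊕0⊕1⊕1⊕0⊕1⊕1 = 1
Syndrome s8…s1 = 1100 → error at position 12.
Flip position 12: 101000010011011 → 101000010010011
Read data bits from positions 3,5,6,7,9,10,11,12,13,14,15: 10000010011

10000010011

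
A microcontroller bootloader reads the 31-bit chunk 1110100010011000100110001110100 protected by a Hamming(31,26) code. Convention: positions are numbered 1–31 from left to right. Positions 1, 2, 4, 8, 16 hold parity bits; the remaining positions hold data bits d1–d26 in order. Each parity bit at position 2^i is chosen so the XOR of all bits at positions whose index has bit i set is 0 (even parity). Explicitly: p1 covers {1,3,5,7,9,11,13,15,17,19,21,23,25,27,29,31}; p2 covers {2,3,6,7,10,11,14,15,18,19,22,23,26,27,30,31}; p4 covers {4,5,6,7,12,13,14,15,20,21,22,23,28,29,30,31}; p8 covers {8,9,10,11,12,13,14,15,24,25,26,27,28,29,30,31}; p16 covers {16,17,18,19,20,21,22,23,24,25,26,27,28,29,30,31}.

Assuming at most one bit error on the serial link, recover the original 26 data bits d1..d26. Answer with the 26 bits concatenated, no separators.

s1 (pos 1,3,5,7,9,11,13,15,17,19,21,23,25,27,29,31): 1⊕1⊕1⊕0⊕1⊕0⊕1⊕0⊕1⊕0⊕1⊕0⊕1⊕1⊕1⊕0 = 0
s2 (pos 2,3,6,7,10,11,14,15,18,19,22,23,26,27,30,31): 1⊕1⊕0⊕0⊕0⊕0⊕0⊕0⊕0⊕0⊕0⊕0⊕1⊕1⊕0⊕0 = 0
s4 (pos 4,5,6,7,12,13,14,15,20,21,22,23,28,29,30,31): 0⊕1⊕0⊕0⊕1⊕1⊕0⊕0⊕1⊕1⊕0⊕0⊕0⊕1⊕0⊕0 = 0
s8 (pos 8,9,10,11,12,13,14,15,24,25,26,27,28,29,30,31): 0⊕1⊕0⊕0⊕1⊕1⊕0⊕0⊕0⊕1⊕1⊕1⊕0⊕1⊕0⊕0 = 1
s16 (pos 16,17,18,19,20,21,22,23,24,25,26,27,28,29,30,31): 0⊕1⊕0⊕0⊕1⊕1⊕0⊕0⊕0⊕1⊕1⊕1⊕0⊕1⊕0⊕0 = 1
Syndrome s16…s1 = 11000 → error at position 24.
Flip position 24: 1110100010011000100110001110100 → 1110100010011000100110011110100
Read data bits from positions 3,5,6,7,9,10,11,12,13,14,15,17,18,19,20,21,22,23,24,25,26,27,28,29,30,31: 11001001100100110011110100

11001001100100110011110100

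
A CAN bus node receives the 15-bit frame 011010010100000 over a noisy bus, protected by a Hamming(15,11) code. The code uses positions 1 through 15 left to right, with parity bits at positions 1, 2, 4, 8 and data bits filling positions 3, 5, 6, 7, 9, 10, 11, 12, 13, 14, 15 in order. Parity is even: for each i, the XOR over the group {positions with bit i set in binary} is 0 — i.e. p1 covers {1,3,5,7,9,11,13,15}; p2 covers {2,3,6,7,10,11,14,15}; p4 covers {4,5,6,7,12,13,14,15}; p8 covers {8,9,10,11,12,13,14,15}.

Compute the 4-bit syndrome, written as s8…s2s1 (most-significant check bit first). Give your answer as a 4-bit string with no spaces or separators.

0110

s1 (pos 1,3,5,7,9,11,13,15): 0⊕1⊕1⊕0⊕0⊕0⊕0⊕0 = 0
s2 (pos 2,3,6,7,10,11,14,15): 1⊕1⊕0⊕0⊕1⊕0⊕0⊕0 = 1
s4 (pos 4,5,6,7,12,13,14,15): 0⊕1⊕0⊕0⊕0⊕0⊕0⊕0 = 1
s8 (pos 8,9,10,11,12,13,14,15): 1⊕0⊕1⊕0⊕0⊕0⊕0⊕0 = 0
Syndrome s8…s1 = 0110 → error at position 6.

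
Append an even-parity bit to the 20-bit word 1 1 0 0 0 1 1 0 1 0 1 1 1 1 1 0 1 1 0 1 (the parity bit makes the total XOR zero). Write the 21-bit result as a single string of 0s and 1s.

XOR of the 20 data bits: 1⊕1⊕0⊕0⊕0⊕1⊕1⊕0⊕1⊕0⊕1⊕1⊕1⊕1⊕1⊕0⊕1⊕1⊕0⊕1 = 1
Parity bit = 1 (so all 21 bits XOR to 0).

110001101011111011011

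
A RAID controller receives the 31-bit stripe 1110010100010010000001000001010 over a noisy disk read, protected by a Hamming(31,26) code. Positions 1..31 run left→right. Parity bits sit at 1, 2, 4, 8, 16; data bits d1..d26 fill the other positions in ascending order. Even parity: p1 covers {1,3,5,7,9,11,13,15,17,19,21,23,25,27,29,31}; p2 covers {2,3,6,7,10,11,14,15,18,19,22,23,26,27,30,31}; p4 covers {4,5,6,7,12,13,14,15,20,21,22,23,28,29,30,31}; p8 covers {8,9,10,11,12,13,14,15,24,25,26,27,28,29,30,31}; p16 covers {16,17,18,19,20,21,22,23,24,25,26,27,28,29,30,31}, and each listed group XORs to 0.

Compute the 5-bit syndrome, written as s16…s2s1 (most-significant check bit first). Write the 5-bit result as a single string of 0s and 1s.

11001

s1 (pos 1,3,5,7,9,11,13,15,17,19,21,23,25,27,29,31): 1⊕1⊕0⊕0⊕0⊕0⊕0⊕1⊕0⊕0⊕0⊕0⊕0⊕0⊕0⊕0 = 1
s2 (pos 2,3,6,7,10,11,14,15,18,19,22,23,26,27,30,31): 1⊕1⊕1⊕0⊕0⊕0⊕0⊕1⊕0⊕0⊕1⊕0⊕0⊕0⊕1⊕0 = 0
s4 (pos 4,5,6,7,12,13,14,15,20,21,22,23,28,29,30,31): 0⊕0⊕1⊕0⊕1⊕0⊕0⊕1⊕0⊕0⊕1⊕0⊕1⊕0⊕1⊕0 = 0
s8 (pos 8,9,10,11,12,13,14,15,24,25,26,27,28,29,30,31): 1⊕0⊕0⊕0⊕1⊕0⊕0⊕1⊕0⊕0⊕0⊕0⊕1⊕0⊕1⊕0 = 1
s16 (pos 16,17,18,19,20,21,22,23,24,25,26,27,28,29,30,31): 0⊕0⊕0⊕0⊕0⊕0⊕1⊕0⊕0⊕0⊕0⊕0⊕1⊕0⊕1⊕0 = 1
Syndrome s16…s1 = 11001 → error at position 25.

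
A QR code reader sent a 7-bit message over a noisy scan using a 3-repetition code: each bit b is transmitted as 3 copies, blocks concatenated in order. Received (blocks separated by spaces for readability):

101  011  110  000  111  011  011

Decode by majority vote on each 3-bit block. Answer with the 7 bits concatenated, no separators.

1110111

Block 1 (101): 2 ones → 1
Block 2 (011): 2 ones → 1
Block 3 (110): 2 ones → 1
Block 4 (000): 0 ones → 0
Block 5 (111): 3 ones → 1
Block 6 (011): 2 ones → 1
Block 7 (011): 2 ones → 1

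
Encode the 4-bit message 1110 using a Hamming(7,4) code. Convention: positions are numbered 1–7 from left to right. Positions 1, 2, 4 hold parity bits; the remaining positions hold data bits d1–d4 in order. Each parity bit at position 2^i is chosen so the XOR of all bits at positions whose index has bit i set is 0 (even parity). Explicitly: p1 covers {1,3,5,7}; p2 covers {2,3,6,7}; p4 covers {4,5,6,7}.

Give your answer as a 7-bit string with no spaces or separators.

0010110

Place data at non-parity positions: p1 p2 1 p4 1 1 0
p1 (pos 1,3,5,7): XOR of data positions = 1⊕1⊕0 = 0
p2 (pos 2,3,6,7): XOR of data positions = 1⊕1⊕0 = 0
p4 (pos 4,5,6,7): XOR of data positions = 1⊕1⊕0 = 0
Codeword: 0010110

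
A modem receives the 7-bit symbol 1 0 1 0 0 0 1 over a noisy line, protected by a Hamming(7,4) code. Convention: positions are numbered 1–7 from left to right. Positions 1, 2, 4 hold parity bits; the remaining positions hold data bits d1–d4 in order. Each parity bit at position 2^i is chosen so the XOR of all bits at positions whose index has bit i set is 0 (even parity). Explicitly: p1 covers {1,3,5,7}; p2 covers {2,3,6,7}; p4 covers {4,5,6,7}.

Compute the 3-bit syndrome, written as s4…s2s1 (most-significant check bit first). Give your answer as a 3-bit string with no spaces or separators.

101

s1 (pos 1,3,5,7): 1⊕1⊕0⊕1 = 1
s2 (pos 2,3,6,7): 0⊕1⊕0⊕1 = 0
s4 (pos 4,5,6,7): 0⊕0⊕0⊕1 = 1
Syndrome s4…s1 = 101 → error at position 5.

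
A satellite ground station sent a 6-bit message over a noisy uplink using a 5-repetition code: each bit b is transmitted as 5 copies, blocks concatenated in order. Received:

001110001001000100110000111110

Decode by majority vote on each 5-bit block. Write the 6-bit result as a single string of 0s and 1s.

Block 1 (00111): 3 ones → 1
Block 2 (00010): 1 one → 0
Block 3 (01000): 1 one → 0
Block 4 (10011): 3 ones → 1
Block 5 (00001): 1 one → 0
Block 6 (11110): 4 ones → 1

100101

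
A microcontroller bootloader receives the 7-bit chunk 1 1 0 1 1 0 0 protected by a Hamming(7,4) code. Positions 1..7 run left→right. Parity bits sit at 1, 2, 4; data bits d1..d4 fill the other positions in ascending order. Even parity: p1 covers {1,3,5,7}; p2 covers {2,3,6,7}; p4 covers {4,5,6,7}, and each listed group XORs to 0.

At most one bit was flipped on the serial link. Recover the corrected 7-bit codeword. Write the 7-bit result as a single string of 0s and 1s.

s1 (pos 1,3,5,7): 1⊕0⊕1⊕0 = 0
s2 (pos 2,3,6,7): 1⊕0⊕0⊕0 = 1
s4 (pos 4,5,6,7): 1⊕1⊕0⊕0 = 0
Syndrome s4…s1 = 010 → error at position 2.
Flip position 2: 1101100 → 1001100

1001100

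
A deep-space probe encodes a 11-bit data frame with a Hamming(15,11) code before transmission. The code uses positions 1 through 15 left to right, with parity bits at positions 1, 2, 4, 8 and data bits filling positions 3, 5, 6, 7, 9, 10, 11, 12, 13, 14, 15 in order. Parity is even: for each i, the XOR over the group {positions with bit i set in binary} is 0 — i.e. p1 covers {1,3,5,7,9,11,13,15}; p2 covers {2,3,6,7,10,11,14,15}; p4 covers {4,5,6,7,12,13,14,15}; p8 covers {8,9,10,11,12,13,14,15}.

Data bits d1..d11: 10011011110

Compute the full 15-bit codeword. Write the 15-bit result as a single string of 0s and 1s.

101000111011110

Place data at non-parity positions: p1 p2 1 p4 0 0 1 p8 1 0 1 1 1 1 0
p1 (pos 1,3,5,7,9,11,13,15): XOR of data positions = 1⊕0⊕1⊕1⊕1⊕1⊕0 = 1
p2 (pos 2,3,6,7,10,11,14,15): XOR of data positions = 1⊕0⊕1⊕0⊕1⊕1⊕0 = 0
p4 (pos 4,5,6,7,12,13,14,15): XOR of data positions = 0⊕0⊕1⊕1⊕1⊕1⊕0 = 0
p8 (pos 8,9,10,11,12,13,14,15): XOR of data positions = 1⊕0⊕1⊕1⊕1⊕1⊕0 = 1
Codeword: 101000111011110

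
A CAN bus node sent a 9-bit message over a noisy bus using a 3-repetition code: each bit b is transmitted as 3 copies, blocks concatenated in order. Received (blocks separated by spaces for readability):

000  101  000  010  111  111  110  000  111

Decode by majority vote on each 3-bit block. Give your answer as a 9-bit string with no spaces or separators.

Block 1 (000): 0 ones → 0
Block 2 (101): 2 ones → 1
Block 3 (000): 0 ones → 0
Block 4 (010): 1 one → 0
Block 5 (111): 3 ones → 1
Block 6 (111): 3 ones → 1
Block 7 (110): 2 ones → 1
Block 8 (000): 0 ones → 0
Block 9 (111): 3 ones → 1

010011101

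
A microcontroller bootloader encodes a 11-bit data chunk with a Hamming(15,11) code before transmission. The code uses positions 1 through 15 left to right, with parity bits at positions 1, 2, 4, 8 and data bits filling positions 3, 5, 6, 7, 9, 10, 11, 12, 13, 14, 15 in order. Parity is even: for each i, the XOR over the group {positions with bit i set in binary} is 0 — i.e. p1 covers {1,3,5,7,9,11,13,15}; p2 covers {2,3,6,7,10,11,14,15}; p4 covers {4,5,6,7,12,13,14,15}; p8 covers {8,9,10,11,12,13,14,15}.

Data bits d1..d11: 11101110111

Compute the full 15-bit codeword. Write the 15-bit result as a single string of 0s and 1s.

Place data at non-parity positions: p1 p2 1 p4 1 1 0 p8 1 1 1 0 1 1 1
p1 (pos 1,3,5,7,9,11,13,15): XOR of data positions = 1⊕1⊕0⊕1⊕1⊕1⊕1 = 0
p2 (pos 2,3,6,7,10,11,14,15): XOR of data positions = 1⊕1⊕0⊕1⊕1⊕1⊕1 = 0
p4 (pos 4,5,6,7,12,13,14,15): XOR of data positions = 1⊕1⊕0⊕0⊕1⊕1⊕1 = 1
p8 (pos 8,9,10,11,12,13,14,15): XOR of data positions = 1⊕1⊕1⊕0⊕1⊕1⊕1 = 0
Codeword: 001111001110111

001111001110111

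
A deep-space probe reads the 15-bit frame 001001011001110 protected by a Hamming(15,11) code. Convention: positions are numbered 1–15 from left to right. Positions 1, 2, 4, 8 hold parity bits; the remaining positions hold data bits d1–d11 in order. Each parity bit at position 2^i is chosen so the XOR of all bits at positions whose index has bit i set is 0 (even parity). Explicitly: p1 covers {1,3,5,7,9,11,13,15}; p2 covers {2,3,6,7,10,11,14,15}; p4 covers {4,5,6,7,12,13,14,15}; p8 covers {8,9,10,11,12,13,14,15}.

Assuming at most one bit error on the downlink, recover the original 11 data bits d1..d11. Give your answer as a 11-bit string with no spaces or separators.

10101011110

s1 (pos 1,3,5,7,9,11,13,15): 0⊕1⊕0⊕0⊕1⊕0⊕1⊕0 = 1
s2 (pos 2,3,6,7,10,11,14,15): 0⊕1⊕1⊕0⊕0⊕0⊕1⊕0 = 1
s4 (pos 4,5,6,7,12,13,14,15): 0⊕0⊕1⊕0⊕1⊕1⊕1⊕0 = 0
s8 (pos 8,9,10,11,12,13,14,15): 1⊕1⊕0⊕0⊕1⊕1⊕1⊕0 = 1
Syndrome s8…s1 = 1011 → error at position 11.
Flip position 11: 001001011001110 → 001001011011110
Read data bits from positions 3,5,6,7,9,10,11,12,13,14,15: 10101011110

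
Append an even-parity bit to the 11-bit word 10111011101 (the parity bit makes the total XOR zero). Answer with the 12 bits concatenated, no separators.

XOR of the 11 data bits: 1⊕0⊕1⊕1⊕1⊕0⊕1⊕1⊕1⊕0⊕1 = 0
Parity bit = 0 (so all 12 bits XOR to 0).

101110111010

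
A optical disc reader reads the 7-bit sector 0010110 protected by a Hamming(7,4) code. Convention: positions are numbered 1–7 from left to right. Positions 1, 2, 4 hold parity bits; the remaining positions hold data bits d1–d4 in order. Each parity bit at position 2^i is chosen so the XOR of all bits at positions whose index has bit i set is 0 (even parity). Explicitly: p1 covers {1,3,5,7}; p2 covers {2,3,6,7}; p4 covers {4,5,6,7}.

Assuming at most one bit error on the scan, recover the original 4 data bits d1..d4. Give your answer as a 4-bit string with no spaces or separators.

s1 (pos 1,3,5,7): 0⊕1⊕1⊕0 = 0
s2 (pos 2,3,6,7): 0⊕1⊕1⊕0 = 0
s4 (pos 4,5,6,7): 0⊕1⊕1⊕0 = 0
Syndrome s4…s1 = 000 → no error.
Read data bits from positions 3,5,6,7: 1110

1110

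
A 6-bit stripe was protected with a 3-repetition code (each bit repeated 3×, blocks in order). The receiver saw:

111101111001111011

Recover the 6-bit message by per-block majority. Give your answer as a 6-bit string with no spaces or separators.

111011

Block 1 (111): 3 ones → 1
Block 2 (101): 2 ones → 1
Block 3 (111): 3 ones → 1
Block 4 (001): 1 one → 0
Block 5 (111): 3 ones → 1
Block 6 (011): 2 ones → 1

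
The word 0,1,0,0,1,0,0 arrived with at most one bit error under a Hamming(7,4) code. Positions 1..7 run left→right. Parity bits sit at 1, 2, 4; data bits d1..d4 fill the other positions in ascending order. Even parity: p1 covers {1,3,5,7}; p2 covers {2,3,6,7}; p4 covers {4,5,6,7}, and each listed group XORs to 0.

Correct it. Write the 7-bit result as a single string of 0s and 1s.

s1 (pos 1,3,5,7): 0⊕0⊕1⊕0 = 1
s2 (pos 2,3,6,7): 1⊕0⊕0⊕0 = 1
s4 (pos 4,5,6,7): 0⊕1⊕0⊕0 = 1
Syndrome s4…s1 = 111 → error at position 7.
Flip position 7: 0100100 → 0100101

0100101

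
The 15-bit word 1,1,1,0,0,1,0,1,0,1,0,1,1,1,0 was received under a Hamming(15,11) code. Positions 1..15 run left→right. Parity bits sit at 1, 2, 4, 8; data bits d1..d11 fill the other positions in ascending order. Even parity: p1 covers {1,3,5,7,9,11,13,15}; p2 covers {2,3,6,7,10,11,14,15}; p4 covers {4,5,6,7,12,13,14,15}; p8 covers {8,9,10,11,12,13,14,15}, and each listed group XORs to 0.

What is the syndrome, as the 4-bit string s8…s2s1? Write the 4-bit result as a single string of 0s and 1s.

1011

s1 (pos 1,3,5,7,9,11,13,15): 1⊕1⊕0⊕0⊕0⊕0⊕1⊕0 = 1
s2 (pos 2,3,6,7,10,11,14,15): 1⊕1⊕1⊕0⊕1⊕0⊕1⊕0 = 1
s4 (pos 4,5,6,7,12,13,14,15): 0⊕0⊕1⊕0⊕1⊕1⊕1⊕0 = 0
s8 (pos 8,9,10,11,12,13,14,15): 1⊕0⊕1⊕0⊕1⊕1⊕1⊕0 = 1
Syndrome s8…s1 = 1011 → error at position 11.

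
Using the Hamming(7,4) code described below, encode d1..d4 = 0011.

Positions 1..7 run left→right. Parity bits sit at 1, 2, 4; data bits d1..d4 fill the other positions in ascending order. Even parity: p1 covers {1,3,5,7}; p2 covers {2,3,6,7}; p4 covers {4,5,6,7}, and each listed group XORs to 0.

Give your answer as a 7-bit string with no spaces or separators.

Place data at non-parity positions: p1 p2 0 p4 0 1 1
p1 (pos 1,3,5,7): XOR of data positions = 0⊕0⊕1 = 1
p2 (pos 2,3,6,7): XOR of data positions = 0⊕1⊕1 = 0
p4 (pos 4,5,6,7): XOR of data positions = 0⊕1⊕1 = 0
Codeword: 1000011

1000011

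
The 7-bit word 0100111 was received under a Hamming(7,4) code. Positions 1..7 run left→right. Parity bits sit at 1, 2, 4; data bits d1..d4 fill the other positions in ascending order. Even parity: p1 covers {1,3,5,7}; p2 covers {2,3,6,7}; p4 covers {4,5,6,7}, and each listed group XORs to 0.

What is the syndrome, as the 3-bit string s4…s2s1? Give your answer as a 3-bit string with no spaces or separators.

s1 (pos 1,3,5,7): 0⊕0⊕1⊕1 = 0
s2 (pos 2,3,6,7): 1⊕0⊕1⊕1 = 1
s4 (pos 4,5,6,7): 0⊕1⊕1⊕1 = 1
Syndrome s4…s1 = 110 → error at position 6.

110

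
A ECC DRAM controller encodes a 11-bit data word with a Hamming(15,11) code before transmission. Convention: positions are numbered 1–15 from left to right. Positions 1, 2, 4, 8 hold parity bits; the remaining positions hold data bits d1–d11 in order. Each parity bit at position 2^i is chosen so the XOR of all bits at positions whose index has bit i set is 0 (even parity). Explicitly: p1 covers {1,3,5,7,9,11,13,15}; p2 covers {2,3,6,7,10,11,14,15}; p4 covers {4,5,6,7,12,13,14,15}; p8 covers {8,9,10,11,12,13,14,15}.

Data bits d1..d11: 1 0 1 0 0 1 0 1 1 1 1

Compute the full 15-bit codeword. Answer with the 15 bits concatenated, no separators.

Place data at non-parity positions: p1 p2 1 p4 0 1 0 p8 0 1 0 1 1 1 1
p1 (pos 1,3,5,7,9,11,13,15): XOR of data positions = 1⊕0⊕0⊕0⊕0⊕1⊕1 = 1
p2 (pos 2,3,6,7,10,11,14,15): XOR of data positions = 1⊕1⊕0⊕1⊕0⊕1⊕1 = 1
p4 (pos 4,5,6,7,12,13,14,15): XOR of data positions = 0⊕1⊕0⊕1⊕1⊕1⊕1 = 1
p8 (pos 8,9,10,11,12,13,14,15): XOR of data positions = 0⊕1⊕0⊕1⊕1⊕1⊕1 = 1
Codeword: 111101010101111

111101010101111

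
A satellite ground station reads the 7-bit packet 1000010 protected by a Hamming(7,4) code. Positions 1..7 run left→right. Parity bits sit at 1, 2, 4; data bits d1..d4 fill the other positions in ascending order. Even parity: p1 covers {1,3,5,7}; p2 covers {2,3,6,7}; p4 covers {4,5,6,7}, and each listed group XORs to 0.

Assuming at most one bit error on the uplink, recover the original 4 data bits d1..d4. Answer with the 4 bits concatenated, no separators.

s1 (pos 1,3,5,7): 1⊕0⊕0⊕0 = 1
s2 (pos 2,3,6,7): 0⊕0⊕1⊕0 = 1
s4 (pos 4,5,6,7): 0⊕0⊕1⊕0 = 1
Syndrome s4…s1 = 111 → error at position 7.
Flip position 7: 1000010 → 1000011
Read data bits from positions 3,5,6,7: 0011

0011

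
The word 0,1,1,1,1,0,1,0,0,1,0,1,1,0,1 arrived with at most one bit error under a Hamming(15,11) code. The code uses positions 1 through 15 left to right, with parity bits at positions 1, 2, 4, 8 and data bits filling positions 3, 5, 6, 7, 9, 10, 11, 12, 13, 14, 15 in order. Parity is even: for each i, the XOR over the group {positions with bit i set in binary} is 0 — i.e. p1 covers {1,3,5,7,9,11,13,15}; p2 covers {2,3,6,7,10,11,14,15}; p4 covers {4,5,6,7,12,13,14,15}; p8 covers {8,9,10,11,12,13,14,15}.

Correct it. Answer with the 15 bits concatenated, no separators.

010110100101101

s1 (pos 1,3,5,7,9,11,13,15): 0⊕1⊕1⊕1⊕0⊕0⊕1⊕1 = 1
s2 (pos 2,3,6,7,10,11,14,15): 1⊕1⊕0⊕1⊕1⊕0⊕0⊕1 = 1
s4 (pos 4,5,6,7,12,13,14,15): 1⊕1⊕0⊕1⊕1⊕1⊕0⊕1 = 0
s8 (pos 8,9,10,11,12,13,14,15): 0⊕0⊕1⊕0⊕1⊕1⊕0⊕1 = 0
Syndrome s8…s1 = 0011 → error at position 3.
Flip position 3: 011110100101101 → 010110100101101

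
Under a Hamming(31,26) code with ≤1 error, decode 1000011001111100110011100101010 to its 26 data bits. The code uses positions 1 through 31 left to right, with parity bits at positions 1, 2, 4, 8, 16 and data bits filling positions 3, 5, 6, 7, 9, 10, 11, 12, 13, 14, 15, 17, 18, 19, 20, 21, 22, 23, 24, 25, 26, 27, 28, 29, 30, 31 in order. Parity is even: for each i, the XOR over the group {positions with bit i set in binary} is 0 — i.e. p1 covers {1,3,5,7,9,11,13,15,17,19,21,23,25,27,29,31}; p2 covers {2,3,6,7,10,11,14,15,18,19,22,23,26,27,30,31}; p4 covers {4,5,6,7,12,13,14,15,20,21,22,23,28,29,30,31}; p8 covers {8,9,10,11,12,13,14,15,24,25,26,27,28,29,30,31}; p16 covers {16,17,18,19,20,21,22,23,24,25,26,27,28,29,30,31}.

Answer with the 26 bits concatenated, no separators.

s1 (pos 1,3,5,7,9,11,13,15,17,19,21,23,25,27,29,31): 1⊕0⊕0⊕1⊕0⊕1⊕1⊕0⊕1⊕0⊕1⊕1⊕0⊕0⊕0⊕0 = 1
s2 (pos 2,3,6,7,10,11,14,15,18,19,22,23,26,27,30,31): 0⊕0⊕1⊕1⊕1⊕1⊕1⊕0⊕1⊕0⊕1⊕1⊕1⊕0⊕1⊕0 = 0
s4 (pos 4,5,6,7,12,13,14,15,20,21,22,23,28,29,30,31): 0⊕0⊕1⊕1⊕1⊕1⊕1⊕0⊕0⊕1⊕1⊕1⊕1⊕0⊕1⊕0 = 0
s8 (pos 8,9,10,11,12,13,14,15,24,25,26,27,28,29,30,31): 0⊕0⊕1⊕1⊕1⊕1⊕1⊕0⊕0⊕0⊕1⊕0⊕1⊕0⊕1⊕0 = 0
s16 (pos 16,17,18,19,20,21,22,23,24,25,26,27,28,29,30,31): 0⊕1⊕1⊕0⊕0⊕1⊕1⊕1⊕0⊕0⊕1⊕0⊕1⊕0⊕1⊕0 = 0
Syndrome s16…s1 = 00001 → error at position 1.
Flip position 1: 1000011001111100110011100101010 → 0000011001111100110011100101010
Read data bits from positions 3,5,6,7,9,10,11,12,13,14,15,17,18,19,20,21,22,23,24,25,26,27,28,29,30,31: 00110111110110011100101010

00110111110110011100101010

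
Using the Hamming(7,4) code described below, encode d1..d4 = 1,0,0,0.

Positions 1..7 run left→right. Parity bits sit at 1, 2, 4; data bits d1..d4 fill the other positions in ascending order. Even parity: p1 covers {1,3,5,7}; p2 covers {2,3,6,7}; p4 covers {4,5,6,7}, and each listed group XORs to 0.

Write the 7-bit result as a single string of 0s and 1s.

Place data at non-parity positions: p1 p2 1 p4 0 0 0
p1 (pos 1,3,5,7): XOR of data positions = 1⊕0⊕0 = 1
p2 (pos 2,3,6,7): XOR of data positions = 1⊕0⊕0 = 1
p4 (pos 4,5,6,7): XOR of data positions = 0⊕0⊕0 = 0
Codeword: 1110000

1110000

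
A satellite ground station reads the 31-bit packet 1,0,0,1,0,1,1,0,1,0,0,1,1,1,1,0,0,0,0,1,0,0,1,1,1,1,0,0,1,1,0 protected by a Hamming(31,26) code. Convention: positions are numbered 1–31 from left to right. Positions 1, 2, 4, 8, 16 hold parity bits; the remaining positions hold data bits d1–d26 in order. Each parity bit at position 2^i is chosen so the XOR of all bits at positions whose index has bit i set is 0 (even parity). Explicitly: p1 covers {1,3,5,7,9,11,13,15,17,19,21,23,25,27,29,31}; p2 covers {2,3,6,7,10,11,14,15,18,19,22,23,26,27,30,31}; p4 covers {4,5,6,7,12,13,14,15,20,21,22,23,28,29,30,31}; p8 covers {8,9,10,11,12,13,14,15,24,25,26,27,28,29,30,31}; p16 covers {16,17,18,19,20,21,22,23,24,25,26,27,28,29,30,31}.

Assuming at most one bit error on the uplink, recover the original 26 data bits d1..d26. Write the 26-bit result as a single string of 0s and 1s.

00111001111000101111100110

s1 (pos 1,3,5,7,9,11,13,15,17,19,21,23,25,27,29,31): 1⊕0⊕0⊕1⊕1⊕0⊕1⊕1⊕0⊕0⊕0⊕1⊕1⊕0⊕1⊕0 = 0
s2 (pos 2,3,6,7,10,11,14,15,18,19,22,23,26,27,30,31): 0⊕0⊕1⊕1⊕0⊕0⊕1⊕1⊕0⊕0⊕0⊕1⊕1⊕0⊕1⊕0 = 1
s4 (pos 4,5,6,7,12,13,14,15,20,21,22,23,28,29,30,31): 1⊕0⊕1⊕1⊕1⊕1⊕1⊕1⊕1⊕0⊕0⊕1⊕0⊕1⊕1⊕0 = 1
s8 (pos 8,9,10,11,12,13,14,15,24,25,26,27,28,29,30,31): 0⊕1⊕0⊕0⊕1⊕1⊕1⊕1⊕1⊕1⊕1⊕0⊕0⊕1⊕1⊕0 = 0
s16 (pos 16,17,18,19,20,21,22,23,24,25,26,27,28,29,30,31): 0⊕0⊕0⊕0⊕1⊕0⊕0⊕1⊕1⊕1⊕1⊕0⊕0⊕1⊕1⊕0 = 1
Syndrome s16…s1 = 10110 → error at position 22.
Flip position 22: 1001011010011110000100111100110 → 1001011010011110000101111100110
Read data bits from positions 3,5,6,7,9,10,11,12,13,14,15,17,18,19,20,21,22,23,24,25,26,27,28,29,30,31: 00111001111000101111100110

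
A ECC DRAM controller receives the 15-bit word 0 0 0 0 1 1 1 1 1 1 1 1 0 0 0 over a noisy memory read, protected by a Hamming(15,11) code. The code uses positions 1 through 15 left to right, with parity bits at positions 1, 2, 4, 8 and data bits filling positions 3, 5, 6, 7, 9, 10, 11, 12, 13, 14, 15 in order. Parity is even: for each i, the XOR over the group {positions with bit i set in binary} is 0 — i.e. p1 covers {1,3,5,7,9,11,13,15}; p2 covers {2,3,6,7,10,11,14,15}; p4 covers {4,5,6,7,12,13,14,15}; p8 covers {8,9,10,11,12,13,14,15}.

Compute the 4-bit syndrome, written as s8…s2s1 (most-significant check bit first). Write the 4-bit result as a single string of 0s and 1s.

s1 (pos 1,3,5,7,9,11,13,15): 0⊕0⊕1⊕1⊕1⊕1⊕0⊕0 = 0
s2 (pos 2,3,6,7,10,11,14,15): 0⊕0⊕1⊕1⊕1⊕1⊕0⊕0 = 0
s4 (pos 4,5,6,7,12,13,14,15): 0⊕1⊕1⊕1⊕1⊕0⊕0⊕0 = 0
s8 (pos 8,9,10,11,12,13,14,15): 1⊕1⊕1⊕1⊕1⊕0⊕0⊕0 = 1
Syndrome s8…s1 = 1000 → error at position 8.

1000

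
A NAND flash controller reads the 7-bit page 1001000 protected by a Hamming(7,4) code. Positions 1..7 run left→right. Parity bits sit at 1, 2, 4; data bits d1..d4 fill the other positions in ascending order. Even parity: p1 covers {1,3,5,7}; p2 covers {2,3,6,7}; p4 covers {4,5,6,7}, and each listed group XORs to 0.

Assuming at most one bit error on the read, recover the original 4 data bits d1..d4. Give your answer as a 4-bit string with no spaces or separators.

0100

s1 (pos 1,3,5,7): 1⊕0⊕0⊕0 = 1
s2 (pos 2,3,6,7): 0⊕0⊕0⊕0 = 0
s4 (pos 4,5,6,7): 1⊕0⊕0⊕0 = 1
Syndrome s4…s1 = 101 → error at position 5.
Flip position 5: 1001000 → 1001100
Read data bits from positions 3,5,6,7: 0100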